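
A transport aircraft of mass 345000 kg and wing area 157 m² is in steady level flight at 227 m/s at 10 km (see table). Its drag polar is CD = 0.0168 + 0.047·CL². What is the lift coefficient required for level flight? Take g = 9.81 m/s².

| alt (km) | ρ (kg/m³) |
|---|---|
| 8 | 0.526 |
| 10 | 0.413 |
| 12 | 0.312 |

CL = 2.03

At 10 km, from the table: ρ = 0.413 kg/m³.
Level flight ⇒ L = W = m·g = 345000 × 9.81 = 3.3844×10^6 N.
q = ½ρv² = ½ × 0.413 × 227² = 10640 Pa.
Required CL = L/(qS) = 3.3844×10^6/(10640·157) = 2.026.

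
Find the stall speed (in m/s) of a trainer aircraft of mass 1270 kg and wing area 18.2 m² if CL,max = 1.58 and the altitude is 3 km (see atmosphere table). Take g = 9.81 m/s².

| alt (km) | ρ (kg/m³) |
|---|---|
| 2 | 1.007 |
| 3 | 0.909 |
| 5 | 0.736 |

V_stall = 30.9 m/s

At 3 km, from the table: ρ = 0.909 kg/m³.
Stall occurs when L = W at CL,max. W = mg = 1270 × 9.81 = 12460 N.
From L = ½ρV²S·CL,max = W: V_stall = √(2W/(ρSCL,max)) = √(2·12460/(0.909·18.2·1.58))
V_stall = √953.3 = 30.9 m/s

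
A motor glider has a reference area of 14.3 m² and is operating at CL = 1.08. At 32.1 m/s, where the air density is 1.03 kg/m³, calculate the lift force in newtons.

L = 8200 N

L = ½ρv²S·CL = ½ × 1.03 × 32.1² × 14.3 × 1.08 = 8200 N ≈ 8.2 kN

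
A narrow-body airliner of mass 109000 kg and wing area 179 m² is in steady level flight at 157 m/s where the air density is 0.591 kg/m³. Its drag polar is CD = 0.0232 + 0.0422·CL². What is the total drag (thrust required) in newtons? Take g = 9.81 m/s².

D = 67300 N

Level flight ⇒ L = W = m·g = 109000 × 9.81 = 1.0693×10^6 N.
Dynamic pressure q = 0.5 × 0.591 × 157² = 7284 Pa.
Required CL = L/(qS) = 1.0693×10^6/(7284·179) = 0.8201.
CD = 0.0232 + 0.0422 × 0.8201² = 0.05158.
D = q·S·CD = 7284 × 179 × 0.05158 = 67260 N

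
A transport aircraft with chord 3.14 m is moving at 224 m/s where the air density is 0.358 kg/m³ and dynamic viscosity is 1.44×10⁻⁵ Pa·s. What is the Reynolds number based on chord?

Re = 1.75×10^7

Re = ρ·v·c/μ = 0.358 × 224 × 3.14 / (1.44×10⁻⁵) = 1.75×10^7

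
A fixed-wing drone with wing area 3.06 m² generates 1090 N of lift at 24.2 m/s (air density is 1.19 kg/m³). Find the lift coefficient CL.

CL = 1.02

From L = ½ρv²S·CL, rearranging gives CL = 2L/(ρv²S).
CL = 2 × 1090 / (1.19 × 24.2² × 3.06) = 1.02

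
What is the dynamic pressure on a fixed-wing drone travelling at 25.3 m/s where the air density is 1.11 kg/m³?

q = ½ρv² = ½ × 1.11 × 25.3² = 355 Pa

q = 355 Pa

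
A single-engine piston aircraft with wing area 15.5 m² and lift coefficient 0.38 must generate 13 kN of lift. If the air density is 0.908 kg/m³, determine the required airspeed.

v = 69.7 m/s

L = ½ρv²S·CL ⇒ v = √(2L/(ρ·S·CL))
v = √(2 × 13000 / (0.908 × 15.5 × 0.38)) = √4862 = 69.7 m/s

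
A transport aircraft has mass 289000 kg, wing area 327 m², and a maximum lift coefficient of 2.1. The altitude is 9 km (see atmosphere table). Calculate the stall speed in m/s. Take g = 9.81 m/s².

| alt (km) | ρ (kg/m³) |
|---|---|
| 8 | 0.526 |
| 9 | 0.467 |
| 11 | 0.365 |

At 9 km, from the table: ρ = 0.467 kg/m³.
Stall occurs when L = W at CL,max. W = mg = 289000 × 9.81 = 2.835×10^6 N.
From L = ½ρV²S·CL,max = W: V_stall = √(2W/(ρSCL,max)) = √(2·2.835×10^6/(0.467·327·2.1))
V_stall = √17680 = 133 m/s

V_stall = 133 m/s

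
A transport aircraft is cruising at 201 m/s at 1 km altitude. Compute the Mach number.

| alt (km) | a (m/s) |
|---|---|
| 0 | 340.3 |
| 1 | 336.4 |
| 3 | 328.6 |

M = 0.598

At 1 km, from the table: a = 336.4 m/s.
M = v/a = 201 / 336.4 = 0.598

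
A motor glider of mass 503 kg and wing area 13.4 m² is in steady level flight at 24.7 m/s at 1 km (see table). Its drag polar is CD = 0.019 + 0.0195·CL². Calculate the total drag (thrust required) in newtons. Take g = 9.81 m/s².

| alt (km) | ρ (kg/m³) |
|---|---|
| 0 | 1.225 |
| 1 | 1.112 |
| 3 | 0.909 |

At 1 km, from the table: ρ = 1.112 kg/m³.
Weight W = mg = 503 × 9.81 = 4934.4 N; in level flight L = W.
q = ½ρv² = ½ × 1.112 × 24.7² = 339.2 Pa.
CL = W/(q·S) = 4934.4 / (339.2 × 13.4) = 1.086.
CD = 0.019 + 0.0195 × 1.086² = 0.04198.
D = q·S·CD = 339.2 × 13.4 × 0.04198 = 190.8 N

D = 191 N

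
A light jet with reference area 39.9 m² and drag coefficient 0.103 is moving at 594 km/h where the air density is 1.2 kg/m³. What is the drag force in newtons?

D = 67100 N

Convert speed: v = 594 km/h ÷ 3.6 = 165 m/s.
D = ½ρv²S·CD = ½ × 1.2 × 165² × 39.9 × 0.103 = 67100 N ≈ 67.1 kN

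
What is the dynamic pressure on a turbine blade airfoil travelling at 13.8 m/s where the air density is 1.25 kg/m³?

q = ½ρv² = ½ × 1.25 × 13.8² = 119 Pa

q = 119 Pa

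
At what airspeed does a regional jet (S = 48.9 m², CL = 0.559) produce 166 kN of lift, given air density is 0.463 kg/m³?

L = ½ρv²S·CL ⇒ v = √(2L/(ρ·S·CL))
v = √(2 × 1.66×10^5 / (0.463 × 48.9 × 0.559)) = √26230 = 162 m/s

v = 162 m/s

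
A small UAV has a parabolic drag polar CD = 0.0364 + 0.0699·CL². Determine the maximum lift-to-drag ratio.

For CD = CD0 + K·CL², (L/D)max occurs at CL* = √(CD0/K) and equals 1/(2√(K·CD0)).
(L/D)max = 1/(2√(0.0699 × 0.0364)) = 1/(2 × 0.05044) = 9.91

(L/D)max = 9.91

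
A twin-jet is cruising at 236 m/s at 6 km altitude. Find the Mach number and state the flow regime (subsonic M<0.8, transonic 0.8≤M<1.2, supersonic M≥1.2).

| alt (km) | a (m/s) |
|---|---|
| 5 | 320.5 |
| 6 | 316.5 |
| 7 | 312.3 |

M = 0.746 (subsonic)

At 6 km, from the table: a = 316.5 m/s.
M = v/a = 236 / 316.5 = 0.746
M = 0.746 → subsonic.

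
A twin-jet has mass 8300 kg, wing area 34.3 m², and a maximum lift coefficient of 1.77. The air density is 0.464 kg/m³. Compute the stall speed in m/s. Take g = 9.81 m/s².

Weight W = mg = 8300 × 9.81 = 81420 N.
V_stall = √(2W/(ρ·S·CL,max)) = √(2 × 81420 / (0.464 × 34.3 × 1.77))
V_stall = √5781 = 76 m/s

V_stall = 76 m/s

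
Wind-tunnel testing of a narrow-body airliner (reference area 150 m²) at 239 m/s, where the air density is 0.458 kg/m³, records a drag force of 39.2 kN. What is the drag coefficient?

From D = ½ρv²S·CD, rearranging gives CD = 2D/(ρv²S).
CD = 2 × 39200 / (0.458 × 239² × 150) = 0.02

CD = 0.02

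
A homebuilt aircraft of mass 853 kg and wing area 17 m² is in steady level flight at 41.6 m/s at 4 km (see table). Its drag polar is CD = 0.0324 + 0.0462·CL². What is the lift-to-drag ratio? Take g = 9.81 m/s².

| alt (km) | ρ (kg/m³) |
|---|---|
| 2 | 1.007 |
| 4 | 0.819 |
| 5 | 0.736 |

L/D = 12.7

At 4 km, from the table: ρ = 0.819 kg/m³.
Level flight ⇒ L = W = m·g = 853 × 9.81 = 8367.9 N.
Dynamic pressure q = 0.5 × 0.819 × 41.6² = 708.7 Pa.
Required CL = L/(qS) = 8367.9/(708.7·17) = 0.6946.
CD = 0.0324 + 0.0462 × 0.6946² = 0.05469.
L/D = CL/CD = 0.6946 / 0.05469 = 12.7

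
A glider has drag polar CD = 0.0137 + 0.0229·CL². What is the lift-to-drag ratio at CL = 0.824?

L/D = 28.2

CD = 0.0137 + 0.0229 × 0.824² = 0.02925
L/D = CL/CD = 0.824 / 0.02925 = 28.2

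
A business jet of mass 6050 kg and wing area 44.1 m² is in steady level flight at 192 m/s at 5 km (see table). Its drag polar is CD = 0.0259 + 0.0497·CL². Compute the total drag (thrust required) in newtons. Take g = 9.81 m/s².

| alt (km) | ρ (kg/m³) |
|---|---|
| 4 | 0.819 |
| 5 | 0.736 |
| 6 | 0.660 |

D = 15800 N

At 5 km, from the table: ρ = 0.736 kg/m³.
Level flight ⇒ L = W = m·g = 6050 × 9.81 = 59350 N.
Dynamic pressure q = 0.5 × 0.736 × 192² = 13570 Pa.
CL = 2W/(ρv²S) = 2×59350/(0.736×192²×44.1) = 0.09921.
CD = 0.0259 + 0.0497 × 0.09921² = 0.02639.
D = q·S·CD = 13570 × 44.1 × 0.02639 = 15790 N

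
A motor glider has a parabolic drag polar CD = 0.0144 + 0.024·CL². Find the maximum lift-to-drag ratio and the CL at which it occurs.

For CD = CD0 + K·CL², (L/D)max occurs at CL* = √(CD0/K) and equals 1/(2√(K·CD0)).
(L/D)max = 1/(2√(0.024 × 0.0144)) = 1/(2 × 0.01859) = 26.9
CL* = √(0.0144/0.024) = 0.775

(L/D)max = 26.9, at CL = 0.775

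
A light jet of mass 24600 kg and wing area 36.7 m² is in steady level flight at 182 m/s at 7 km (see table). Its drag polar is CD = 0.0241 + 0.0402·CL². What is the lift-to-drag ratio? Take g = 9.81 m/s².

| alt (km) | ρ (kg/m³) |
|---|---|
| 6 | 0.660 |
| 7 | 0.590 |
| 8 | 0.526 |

L/D = 15.9

At 7 km, from the table: ρ = 0.590 kg/m³.
Weight W = mg = 24600 × 9.81 = 2.4133×10^5 N; in level flight L = W.
Dynamic pressure q = 0.5 × 0.59 × 182² = 9772 Pa.
CL = W/(q·S) = 2.4133×10^5 / (9772 × 36.7) = 0.6729.
CD = 0.0241 + 0.0402 × 0.6729² = 0.0423.
L/D = CL/CD = 0.6729 / 0.0423 = 15.9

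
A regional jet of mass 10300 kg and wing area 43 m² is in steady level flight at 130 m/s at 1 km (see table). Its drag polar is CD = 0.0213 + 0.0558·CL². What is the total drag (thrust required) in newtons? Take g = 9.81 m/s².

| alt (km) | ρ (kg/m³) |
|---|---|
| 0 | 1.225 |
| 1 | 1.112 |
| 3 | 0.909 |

D = 10000 N

At 1 km, from the table: ρ = 1.112 kg/m³.
Level flight ⇒ L = W = m·g = 10300 × 9.81 = 1.0104×10^5 N.
q = ½ρv² = ½ × 1.112 × 130² = 9396 Pa.
CL = W/(q·S) = 1.0104×10^5 / (9396 × 43) = 0.2501.
CD = 0.0213 + 0.0558 × 0.2501² = 0.02479.
D = q·S·CD = 9396 × 43 × 0.02479 = 10020 N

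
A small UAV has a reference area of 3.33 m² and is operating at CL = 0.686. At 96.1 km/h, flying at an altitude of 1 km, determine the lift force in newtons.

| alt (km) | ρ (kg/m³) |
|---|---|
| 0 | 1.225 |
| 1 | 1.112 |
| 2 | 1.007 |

L = 905 N

At 1 km, from the table: ρ = 1.112 kg/m³.
Convert speed: v = 96.1 km/h ÷ 3.6 = 26.69 m/s.
Dynamic pressure q = ½ρv² = ½ × 1.112 × 26.69² = 396.2 Pa.
L = q·S·CL = 396.2 × 3.33 × 0.686 = 905 N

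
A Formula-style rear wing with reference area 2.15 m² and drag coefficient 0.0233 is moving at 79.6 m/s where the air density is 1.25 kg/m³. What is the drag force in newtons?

D = ½ρv²S·CD = ½ × 1.25 × 79.6² × 2.15 × 0.0233 = 198 N

D = 198 N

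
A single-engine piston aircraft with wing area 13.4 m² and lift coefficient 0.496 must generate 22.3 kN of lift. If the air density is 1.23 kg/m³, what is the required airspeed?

L = ½ρv²S·CL ⇒ v = √(2L/(ρ·S·CL))
v = √(2 × 22300 / (1.23 × 13.4 × 0.496)) = √5456 = 73.9 m/s

v = 73.9 m/s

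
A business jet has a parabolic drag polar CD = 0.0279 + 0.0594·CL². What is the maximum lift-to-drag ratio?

(L/D)max = 12.3

For CD = CD0 + K·CL², (L/D)max occurs at CL* = √(CD0/K) and equals 1/(2√(K·CD0)).
(L/D)max = 1/(2√(0.0594 × 0.0279)) = 1/(2 × 0.04071) = 12.3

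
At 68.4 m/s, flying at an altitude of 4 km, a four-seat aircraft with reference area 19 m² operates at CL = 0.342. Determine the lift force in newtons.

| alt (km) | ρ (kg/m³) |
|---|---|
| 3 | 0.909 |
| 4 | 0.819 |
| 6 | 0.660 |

At 4 km, from the table: ρ = 0.819 kg/m³.
L = ½ρv²S·CL = ½ × 0.819 × 68.4² × 19 × 0.342 = 12400 N ≈ 12.4 kN

L = 12400 N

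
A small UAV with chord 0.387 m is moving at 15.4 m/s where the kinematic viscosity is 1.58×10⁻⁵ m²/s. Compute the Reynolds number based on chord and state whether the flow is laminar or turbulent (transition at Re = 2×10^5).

Re = 3.77×10^5 (turbulent)

Re = v·c/ν = 15.4 × 0.387 / (1.58×10⁻⁵) = 3.77×10^5
Since 3.77×10^5 > 2×10^5, the flow is turbulent.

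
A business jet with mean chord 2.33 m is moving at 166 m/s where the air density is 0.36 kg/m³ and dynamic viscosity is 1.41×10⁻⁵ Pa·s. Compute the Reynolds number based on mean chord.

Re = 9.88×10^6

Re = ρ·v·c/μ = 0.36 × 166 × 2.33 / (1.41×10⁻⁵) = 9.88×10^6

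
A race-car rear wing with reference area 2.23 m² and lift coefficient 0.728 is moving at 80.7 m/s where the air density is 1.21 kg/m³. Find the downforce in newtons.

Dynamic pressure q = ½ρv² = ½ × 1.21 × 80.7² = 3940 Pa.
L = q·S·CL = 3940 × 2.23 × 0.728 = 6400 N ≈ 6.4 kN

L = 6400 N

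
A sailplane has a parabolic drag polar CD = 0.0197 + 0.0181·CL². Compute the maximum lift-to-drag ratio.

For CD = CD0 + K·CL², (L/D)max occurs at CL* = √(CD0/K) and equals 1/(2√(K·CD0)).
(L/D)max = 1/(2√(0.0181 × 0.0197)) = 1/(2 × 0.01888) = 26.5

(L/D)max = 26.5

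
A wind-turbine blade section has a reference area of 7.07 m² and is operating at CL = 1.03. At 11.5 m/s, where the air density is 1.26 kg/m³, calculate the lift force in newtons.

Dynamic pressure q = ½ρv² = ½ × 1.26 × 11.5² = 83.32 Pa.
L = q·S·CL = 83.32 × 7.07 × 1.03 = 607 N

L = 607 N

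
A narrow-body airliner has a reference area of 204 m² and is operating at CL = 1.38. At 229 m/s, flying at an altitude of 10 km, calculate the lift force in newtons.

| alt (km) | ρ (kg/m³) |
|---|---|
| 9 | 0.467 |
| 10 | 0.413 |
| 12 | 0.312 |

L = 3.05×10^6 N

At 10 km, from the table: ρ = 0.413 kg/m³.
Dynamic pressure q = ½ρv² = ½ × 0.413 × 229² = 10830 Pa.
L = q·S·CL = 10830 × 204 × 1.38 = 3.05×10^6 N ≈ 3050 kN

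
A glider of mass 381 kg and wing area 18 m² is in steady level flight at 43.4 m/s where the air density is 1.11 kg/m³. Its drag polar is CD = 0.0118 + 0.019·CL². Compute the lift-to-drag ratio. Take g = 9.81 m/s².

Level flight ⇒ L = W = m·g = 381 × 9.81 = 3737.6 N.
Dynamic pressure q = 0.5 × 1.11 × 43.4² = 1045 Pa.
Required CL = L/(qS) = 3737.6/(1045·18) = 0.1986.
CD = 0.0118 + 0.019 × 0.1986² = 0.01255.
L/D = CL/CD = 0.1986 / 0.01255 = 15.8

L/D = 15.8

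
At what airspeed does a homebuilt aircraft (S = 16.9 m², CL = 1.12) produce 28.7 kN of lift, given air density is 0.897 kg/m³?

L = ½ρv²S·CL ⇒ v = √(2L/(ρ·S·CL))
v = √(2 × 28700 / (0.897 × 16.9 × 1.12)) = √3381 = 58.1 m/s

v = 58.1 m/s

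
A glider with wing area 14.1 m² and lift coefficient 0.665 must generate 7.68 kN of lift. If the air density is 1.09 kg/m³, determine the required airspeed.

v = 38.8 m/s

L = ½ρv²S·CL ⇒ v = √(2L/(ρ·S·CL))
v = √(2 × 7680 / (1.09 × 14.1 × 0.665)) = √1503 = 38.8 m/s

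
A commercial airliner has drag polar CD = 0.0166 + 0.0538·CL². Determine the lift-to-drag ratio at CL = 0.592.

CD = 0.0166 + 0.0538 × 0.592² = 0.03545
L/D = CL/CD = 0.592 / 0.03545 = 16.7

L/D = 16.7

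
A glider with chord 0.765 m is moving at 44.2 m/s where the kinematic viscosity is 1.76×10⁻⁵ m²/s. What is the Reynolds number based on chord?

Re = v·c/ν = 44.2 × 0.765 / (1.76×10⁻⁵) = 1.92×10^6

Re = 1.92×10^6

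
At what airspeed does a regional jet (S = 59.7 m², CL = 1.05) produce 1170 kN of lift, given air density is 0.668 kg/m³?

L = ½ρv²S·CL ⇒ v = √(2L/(ρ·S·CL))
v = √(2 × 1.17×10^6 / (0.668 × 59.7 × 1.05)) = √55880 = 236 m/s

v = 236 m/s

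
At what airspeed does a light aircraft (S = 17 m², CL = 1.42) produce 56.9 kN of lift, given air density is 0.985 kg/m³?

L = ½ρv²S·CL ⇒ v = √(2L/(ρ·S·CL))
v = √(2 × 56900 / (0.985 × 17 × 1.42)) = √4786 = 69.2 m/s

v = 69.2 m/s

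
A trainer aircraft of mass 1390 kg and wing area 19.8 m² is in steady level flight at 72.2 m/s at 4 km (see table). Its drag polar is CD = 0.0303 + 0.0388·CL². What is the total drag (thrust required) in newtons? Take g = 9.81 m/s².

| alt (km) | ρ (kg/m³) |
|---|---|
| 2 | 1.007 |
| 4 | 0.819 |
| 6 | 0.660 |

D = 1450 N

At 4 km, from the table: ρ = 0.819 kg/m³.
Weight W = mg = 1390 × 9.81 = 13636 N; in level flight L = W.
q = ½ρv² = ½ × 0.819 × 72.2² = 2135 Pa.
CL = W/(q·S) = 13636 / (2135 × 19.8) = 0.3226.
CD = 0.0303 + 0.0388 × 0.3226² = 0.03434.
D = q·S·CD = 2135 × 19.8 × 0.03434 = 1451 N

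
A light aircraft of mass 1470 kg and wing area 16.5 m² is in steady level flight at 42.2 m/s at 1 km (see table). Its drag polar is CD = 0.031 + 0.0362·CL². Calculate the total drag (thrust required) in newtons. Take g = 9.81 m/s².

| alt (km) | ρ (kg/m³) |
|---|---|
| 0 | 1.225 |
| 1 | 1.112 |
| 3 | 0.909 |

D = 967 N

At 1 km, from the table: ρ = 1.112 kg/m³.
Level flight ⇒ L = W = m·g = 1470 × 9.81 = 14421 N.
q = ½ρv² = ½ × 1.112 × 42.2² = 990.1 Pa.
CL = W/(q·S) = 14421 / (990.1 × 16.5) = 0.8827.
CD = 0.031 + 0.0362 × 0.8827² = 0.0592.
D = q·S·CD = 990.1 × 16.5 × 0.0592 = 967.2 N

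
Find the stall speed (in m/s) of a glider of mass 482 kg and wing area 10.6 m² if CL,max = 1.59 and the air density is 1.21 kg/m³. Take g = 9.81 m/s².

At stall, lift equals weight: L = W = m·g = 482 × 9.81 = 4728 N.
From L = ½ρV²S·CL,max = W: V_stall = √(2W/(ρSCL,max)) = √(2·4728/(1.21·10.6·1.59))
V_stall = √463.7 = 21.5 m/s

V_stall = 21.5 m/s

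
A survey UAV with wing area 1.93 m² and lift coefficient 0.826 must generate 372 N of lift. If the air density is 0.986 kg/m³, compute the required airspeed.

L = ½ρv²S·CL ⇒ v = √(2L/(ρ·S·CL))
v = √(2 × 372 / (0.986 × 1.93 × 0.826)) = √473.3 = 21.8 m/s

v = 21.8 m/s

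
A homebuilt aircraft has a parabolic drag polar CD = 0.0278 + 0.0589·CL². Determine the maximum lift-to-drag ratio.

(L/D)max = 12.4

For CD = CD0 + K·CL², (L/D)max occurs at CL* = √(CD0/K) and equals 1/(2√(K·CD0)).
(L/D)max = 1/(2√(0.0589 × 0.0278)) = 1/(2 × 0.04047) = 12.4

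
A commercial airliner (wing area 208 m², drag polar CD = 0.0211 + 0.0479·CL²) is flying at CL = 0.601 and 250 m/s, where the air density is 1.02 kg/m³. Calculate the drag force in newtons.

CD = 0.0211 + 0.0479 × 0.601² = 0.0384
D = ½ρv²S·CD = ½ × 1.02 × 250² × 208 × 0.0384 = 2.55×10^5 N

D = 2.55×10^5 N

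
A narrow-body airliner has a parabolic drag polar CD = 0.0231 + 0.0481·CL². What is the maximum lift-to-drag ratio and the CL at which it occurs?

For CD = CD0 + K·CL², (L/D)max occurs at CL* = √(CD0/K) and equals 1/(2√(K·CD0)).
(L/D)max = 1/(2√(0.0481 × 0.0231)) = 1/(2 × 0.03333) = 15
CL* = √(0.0231/0.0481) = 0.693

(L/D)max = 15, at CL = 0.693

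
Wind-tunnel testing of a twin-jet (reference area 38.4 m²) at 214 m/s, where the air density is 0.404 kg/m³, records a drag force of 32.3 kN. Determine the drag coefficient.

From D = ½ρv²S·CD, rearranging gives CD = 2D/(ρv²S).
CD = 2 × 32300 / (0.404 × 214² × 38.4) = 0.0909

CD = 0.0909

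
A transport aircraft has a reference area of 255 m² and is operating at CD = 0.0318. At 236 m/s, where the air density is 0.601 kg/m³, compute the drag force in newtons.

Dynamic pressure q = ½ρv² = ½ × 0.601 × 236² = 16740 Pa.
D = q·S·CD = 16740 × 255 × 0.0318 = 1.36×10^5 N ≈ 136 kN

D = 1.36×10^5 N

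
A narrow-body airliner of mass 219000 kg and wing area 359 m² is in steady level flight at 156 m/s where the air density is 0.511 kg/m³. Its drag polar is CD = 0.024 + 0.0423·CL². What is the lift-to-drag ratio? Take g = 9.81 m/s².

In steady level flight, lift balances weight: W = mg = 219000 × 9.81 = 2.1484×10^6 N.
Dynamic pressure q = 0.5 × 0.511 × 156² = 6218 Pa.
CL = W/(q·S) = 2.1484×10^6 / (6218 × 359) = 0.9625.
CD = 0.024 + 0.0423 × 0.9625² = 0.06318.
L/D = CL/CD = 0.9625 / 0.06318 = 15.2

L/D = 15.2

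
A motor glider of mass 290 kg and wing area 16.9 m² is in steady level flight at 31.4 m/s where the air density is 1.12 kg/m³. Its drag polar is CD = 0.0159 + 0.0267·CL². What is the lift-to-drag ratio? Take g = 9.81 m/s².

In steady level flight, lift balances weight: W = mg = 290 × 9.81 = 2844.9 N.
Dynamic pressure q = 0.5 × 1.12 × 31.4² = 552.1 Pa.
CL = W/(q·S) = 2844.9 / (552.1 × 16.9) = 0.3049.
CD = 0.0159 + 0.0267 × 0.3049² = 0.01838.
L/D = CL/CD = 0.3049 / 0.01838 = 16.6

L/D = 16.6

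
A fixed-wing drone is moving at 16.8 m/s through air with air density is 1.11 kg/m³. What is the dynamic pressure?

q = ½ρv² = ½ × 1.11 × 16.8² = 157 Pa

q = 157 Pa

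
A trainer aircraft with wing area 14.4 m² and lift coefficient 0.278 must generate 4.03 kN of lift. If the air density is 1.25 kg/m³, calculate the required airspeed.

v = 40.1 m/s

L = ½ρv²S·CL ⇒ v = √(2L/(ρ·S·CL))
v = √(2 × 4030 / (1.25 × 14.4 × 0.278)) = √1611 = 40.1 m/s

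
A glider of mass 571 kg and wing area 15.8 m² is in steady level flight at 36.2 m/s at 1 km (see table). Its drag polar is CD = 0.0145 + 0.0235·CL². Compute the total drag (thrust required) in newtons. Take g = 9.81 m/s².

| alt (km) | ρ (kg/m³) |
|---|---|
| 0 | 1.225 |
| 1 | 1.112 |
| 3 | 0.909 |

At 1 km, from the table: ρ = 1.112 kg/m³.
In steady level flight, lift balances weight: W = mg = 571 × 9.81 = 5601.5 N.
Dynamic pressure q = 0.5 × 1.112 × 36.2² = 728.6 Pa.
CL = 2W/(ρv²S) = 2×5601.5/(1.112×36.2²×15.8) = 0.4866.
CD = 0.0145 + 0.0235 × 0.4866² = 0.02006.
D = q·S·CD = 728.6 × 15.8 × 0.02006 = 231 N

D = 231 N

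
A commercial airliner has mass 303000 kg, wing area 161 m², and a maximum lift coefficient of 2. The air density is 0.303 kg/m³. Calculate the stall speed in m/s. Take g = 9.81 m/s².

Stall occurs when L = W at CL,max. W = mg = 303000 × 9.81 = 2.972×10^6 N.
V_stall = √(2W/(ρ·S·CL,max)) = √(2 × 2.972×10^6 / (0.303 × 161 × 2))
V_stall = √60930 = 247 m/s

V_stall = 247 m/s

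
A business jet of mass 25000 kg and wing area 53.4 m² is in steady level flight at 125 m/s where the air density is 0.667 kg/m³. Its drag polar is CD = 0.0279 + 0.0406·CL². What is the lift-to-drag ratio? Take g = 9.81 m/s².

In steady level flight, lift balances weight: W = mg = 25000 × 9.81 = 2.4525×10^5 N.
Dynamic pressure q = 0.5 × 0.667 × 125² = 5211 Pa.
CL = W/(q·S) = 2.4525×10^5 / (5211 × 53.4) = 0.8814.
CD = 0.0279 + 0.0406 × 0.8814² = 0.05944.
L/D = CL/CD = 0.8814 / 0.05944 = 14.8

L/D = 14.8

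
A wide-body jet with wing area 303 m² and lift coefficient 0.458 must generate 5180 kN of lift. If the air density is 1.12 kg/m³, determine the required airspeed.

v = 258 m/s

L = ½ρv²S·CL ⇒ v = √(2L/(ρ·S·CL))
v = √(2 × 5.18×10^6 / (1.12 × 303 × 0.458)) = √66660 = 258 m/s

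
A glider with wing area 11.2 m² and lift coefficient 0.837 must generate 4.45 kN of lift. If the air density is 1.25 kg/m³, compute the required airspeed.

L = ½ρv²S·CL ⇒ v = √(2L/(ρ·S·CL))
v = √(2 × 4450 / (1.25 × 11.2 × 0.837)) = √759.5 = 27.6 m/s

v = 27.6 m/s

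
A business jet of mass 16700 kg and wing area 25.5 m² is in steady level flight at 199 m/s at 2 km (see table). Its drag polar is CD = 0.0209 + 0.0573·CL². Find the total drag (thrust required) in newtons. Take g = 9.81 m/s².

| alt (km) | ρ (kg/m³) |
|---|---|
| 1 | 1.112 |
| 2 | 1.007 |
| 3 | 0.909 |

At 2 km, from the table: ρ = 1.007 kg/m³.
Weight W = mg = 16700 × 9.81 = 1.6383×10^5 N; in level flight L = W.
q = ½ρv² = ½ × 1.007 × 199² = 19940 Pa.
Required CL = L/(qS) = 1.6383×10^5/(19940·25.5) = 0.3222.
CD = 0.0209 + 0.0573 × 0.3222² = 0.02685.
D = q·S·CD = 19940 × 25.5 × 0.02685 = 13650 N

D = 13700 N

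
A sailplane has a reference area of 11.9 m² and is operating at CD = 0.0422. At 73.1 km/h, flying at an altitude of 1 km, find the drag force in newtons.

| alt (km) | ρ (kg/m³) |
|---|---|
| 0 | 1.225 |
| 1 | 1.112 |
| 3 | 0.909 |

D = 115 N

At 1 km, from the table: ρ = 1.112 kg/m³.
Convert speed: v = 73.1 km/h ÷ 3.6 = 20.31 m/s.
Dynamic pressure q = ½ρv² = ½ × 1.112 × 20.31² = 229.2 Pa.
D = q·S·CD = 229.2 × 11.9 × 0.0422 = 115 N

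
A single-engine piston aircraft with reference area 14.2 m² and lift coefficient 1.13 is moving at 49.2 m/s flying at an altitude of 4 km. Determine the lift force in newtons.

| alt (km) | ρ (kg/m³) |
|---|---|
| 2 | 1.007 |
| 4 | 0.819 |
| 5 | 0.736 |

L = 15900 N

At 4 km, from the table: ρ = 0.819 kg/m³.
L = ½ρv²S·CL = ½ × 0.819 × 49.2² × 14.2 × 1.13 = 15900 N ≈ 15.9 kN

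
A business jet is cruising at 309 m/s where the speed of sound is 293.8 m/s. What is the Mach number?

M = 1.05

M = v/a = 309 / 293.8 = 1.05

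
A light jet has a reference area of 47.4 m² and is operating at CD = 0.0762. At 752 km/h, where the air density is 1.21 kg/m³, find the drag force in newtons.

D = 95300 N

Convert speed: v = 752 km/h ÷ 3.6 = 208.9 m/s.
D = ½ρv²S·CD = ½ × 1.21 × 208.9² × 47.4 × 0.0762 = 95300 N ≈ 95.3 kN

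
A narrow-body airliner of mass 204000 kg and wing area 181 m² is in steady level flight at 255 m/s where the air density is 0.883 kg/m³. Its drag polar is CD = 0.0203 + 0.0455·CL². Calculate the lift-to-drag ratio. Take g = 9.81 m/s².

Level flight ⇒ L = W = m·g = 204000 × 9.81 = 2.0012×10^6 N.
Dynamic pressure q = 0.5 × 0.883 × 255² = 28710 Pa.
CL = 2W/(ρv²S) = 2×2.0012×10^6/(0.883×255²×181) = 0.3851.
CD = 0.0203 + 0.0455 × 0.3851² = 0.02705.
L/D = CL/CD = 0.3851 / 0.02705 = 14.2

L/D = 14.2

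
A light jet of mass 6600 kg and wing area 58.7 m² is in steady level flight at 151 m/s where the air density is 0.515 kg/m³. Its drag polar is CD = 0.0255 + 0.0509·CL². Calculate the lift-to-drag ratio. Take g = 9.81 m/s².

L/D = 6.88

Level flight ⇒ L = W = m·g = 6600 × 9.81 = 64746 N.
q = ½ρv² = ½ × 0.515 × 151² = 5871 Pa.
Required CL = L/(qS) = 64746/(5871·58.7) = 0.1879.
CD = 0.0255 + 0.0509 × 0.1879² = 0.0273.
L/D = CL/CD = 0.1879 / 0.0273 = 6.88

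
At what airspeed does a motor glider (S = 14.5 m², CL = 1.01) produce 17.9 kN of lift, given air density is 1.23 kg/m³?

v = 44.6 m/s

L = ½ρv²S·CL ⇒ v = √(2L/(ρ·S·CL))
v = √(2 × 17900 / (1.23 × 14.5 × 1.01)) = √1987 = 44.6 m/s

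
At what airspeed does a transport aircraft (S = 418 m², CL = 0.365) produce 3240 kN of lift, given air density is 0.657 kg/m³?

v = 254 m/s

L = ½ρv²S·CL ⇒ v = √(2L/(ρ·S·CL))
v = √(2 × 3.24×10^6 / (0.657 × 418 × 0.365)) = √64650 = 254 m/s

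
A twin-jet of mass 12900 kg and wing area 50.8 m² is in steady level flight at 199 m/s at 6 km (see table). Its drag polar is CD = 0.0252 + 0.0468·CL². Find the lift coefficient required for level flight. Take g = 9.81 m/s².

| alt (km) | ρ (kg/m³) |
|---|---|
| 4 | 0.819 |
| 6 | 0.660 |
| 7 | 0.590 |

At 6 km, from the table: ρ = 0.660 kg/m³.
Weight W = mg = 12900 × 9.81 = 1.2655×10^5 N; in level flight L = W.
Dynamic pressure q = 0.5 × 0.66 × 199² = 13070 Pa.
CL = 2W/(ρv²S) = 2×1.2655×10^5/(0.66×199²×50.8) = 0.1906.

CL = 0.191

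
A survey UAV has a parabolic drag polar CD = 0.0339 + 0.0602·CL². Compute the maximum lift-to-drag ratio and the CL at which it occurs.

(L/D)max = 11.1, at CL = 0.75

For CD = CD0 + K·CL², (L/D)max occurs at CL* = √(CD0/K) and equals 1/(2√(K·CD0)).
(L/D)max = 1/(2√(0.0602 × 0.0339)) = 1/(2 × 0.04517) = 11.1
CL* = √(0.0339/0.0602) = 0.75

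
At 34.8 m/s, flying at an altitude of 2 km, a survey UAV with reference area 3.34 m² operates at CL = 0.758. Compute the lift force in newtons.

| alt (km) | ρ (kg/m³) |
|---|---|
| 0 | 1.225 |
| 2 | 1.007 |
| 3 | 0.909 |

L = 1540 N

At 2 km, from the table: ρ = 1.007 kg/m³.
Dynamic pressure q = ½ρv² = ½ × 1.007 × 34.8² = 609.8 Pa.
L = q·S·CL = 609.8 × 3.34 × 0.758 = 1540 N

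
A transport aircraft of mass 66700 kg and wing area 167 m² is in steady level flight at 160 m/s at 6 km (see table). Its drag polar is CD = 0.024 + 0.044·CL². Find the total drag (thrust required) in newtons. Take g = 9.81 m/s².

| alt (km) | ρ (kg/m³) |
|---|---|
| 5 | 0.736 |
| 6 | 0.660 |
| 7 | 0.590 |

D = 47200 N

At 6 km, from the table: ρ = 0.660 kg/m³.
Weight W = mg = 66700 × 9.81 = 6.5433×10^5 N; in level flight L = W.
q = ½ρv² = ½ × 0.66 × 160² = 8448 Pa.
CL = W/(q·S) = 6.5433×10^5 / (8448 × 167) = 0.4638.
CD = 0.024 + 0.044 × 0.4638² = 0.03346.
D = q·S·CD = 8448 × 167 × 0.03346 = 47210 N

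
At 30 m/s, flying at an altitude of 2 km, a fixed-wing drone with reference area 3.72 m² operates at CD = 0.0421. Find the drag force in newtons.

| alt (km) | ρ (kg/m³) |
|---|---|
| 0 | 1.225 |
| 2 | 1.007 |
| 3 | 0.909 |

D = 71 N

At 2 km, from the table: ρ = 1.007 kg/m³.
Dynamic pressure q = ½ρv² = ½ × 1.007 × 30² = 453.1 Pa.
D = q·S·CD = 453.1 × 3.72 × 0.0421 = 71 N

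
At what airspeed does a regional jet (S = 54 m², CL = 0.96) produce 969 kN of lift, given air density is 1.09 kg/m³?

v = 185 m/s

L = ½ρv²S·CL ⇒ v = √(2L/(ρ·S·CL))
v = √(2 × 9.69×10^5 / (1.09 × 54 × 0.96)) = √34300 = 185 m/s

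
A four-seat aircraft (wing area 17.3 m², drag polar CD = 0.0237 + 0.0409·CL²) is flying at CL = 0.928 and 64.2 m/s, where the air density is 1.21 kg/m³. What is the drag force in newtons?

CD = 0.0237 + 0.0409 × 0.928² = 0.05892
D = ½ρv²S·CD = ½ × 1.21 × 64.2² × 17.3 × 0.05892 = 2540 N

D = 2540 N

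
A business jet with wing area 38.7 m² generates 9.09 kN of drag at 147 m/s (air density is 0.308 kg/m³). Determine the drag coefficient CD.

CD = 0.0706

From D = ½ρv²S·CD, rearranging gives CD = 2D/(ρv²S).
CD = 2 × 9090 / (0.308 × 147² × 38.7) = 0.0706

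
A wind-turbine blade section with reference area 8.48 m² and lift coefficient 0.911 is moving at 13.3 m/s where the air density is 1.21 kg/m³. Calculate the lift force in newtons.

L = ½ρv²S·CL = ½ × 1.21 × 13.3² × 8.48 × 0.911 = 827 N

L = 827 N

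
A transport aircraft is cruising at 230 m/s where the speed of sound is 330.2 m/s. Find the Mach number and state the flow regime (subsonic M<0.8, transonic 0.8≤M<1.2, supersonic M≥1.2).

M = 0.697 (subsonic)

M = v/a = 230 / 330.2 = 0.697
M = 0.697 → subsonic.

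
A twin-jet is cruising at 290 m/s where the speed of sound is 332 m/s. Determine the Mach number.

M = v/a = 290 / 332 = 0.873

M = 0.873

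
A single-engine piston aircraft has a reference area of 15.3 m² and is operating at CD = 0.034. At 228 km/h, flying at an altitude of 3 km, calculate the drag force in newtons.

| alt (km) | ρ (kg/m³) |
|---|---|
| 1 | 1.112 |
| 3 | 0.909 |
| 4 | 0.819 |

D = 948 N

At 3 km, from the table: ρ = 0.909 kg/m³.
Convert speed: v = 228 km/h ÷ 3.6 = 63.33 m/s.
D = ½ρv²S·CD = ½ × 0.909 × 63.33² × 15.3 × 0.034 = 948 N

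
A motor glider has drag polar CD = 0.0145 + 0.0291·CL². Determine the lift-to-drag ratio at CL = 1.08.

CD = 0.0145 + 0.0291 × 1.08² = 0.04844
L/D = CL/CD = 1.08 / 0.04844 = 22.3

L/D = 22.3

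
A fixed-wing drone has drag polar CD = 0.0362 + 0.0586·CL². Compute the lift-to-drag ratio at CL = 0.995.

CD = 0.0362 + 0.0586 × 0.995² = 0.09422
L/D = CL/CD = 0.995 / 0.09422 = 10.6

L/D = 10.6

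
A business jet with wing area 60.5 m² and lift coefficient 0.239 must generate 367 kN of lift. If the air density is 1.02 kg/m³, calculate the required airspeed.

v = 223 m/s

L = ½ρv²S·CL ⇒ v = √(2L/(ρ·S·CL))
v = √(2 × 3.67×10^5 / (1.02 × 60.5 × 0.239)) = √49770 = 223 m/s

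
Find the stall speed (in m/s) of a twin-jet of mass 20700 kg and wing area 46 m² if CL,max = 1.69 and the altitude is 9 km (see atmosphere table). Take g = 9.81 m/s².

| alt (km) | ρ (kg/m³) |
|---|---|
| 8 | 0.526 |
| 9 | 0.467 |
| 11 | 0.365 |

At 9 km, from the table: ρ = 0.467 kg/m³.
Weight W = mg = 20700 × 9.81 = 2.031×10^5 N.
From L = ½ρV²S·CL,max = W: V_stall = √(2W/(ρSCL,max)) = √(2·2.031×10^5/(0.467·46·1.69))
V_stall = √11190 = 106 m/s

V_stall = 106 m/s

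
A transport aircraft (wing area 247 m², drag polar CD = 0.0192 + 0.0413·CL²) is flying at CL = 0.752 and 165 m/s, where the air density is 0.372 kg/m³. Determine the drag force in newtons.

CD = 0.0192 + 0.0413 × 0.752² = 0.04256
D = ½ρv²S·CD = ½ × 0.372 × 165² × 247 × 0.04256 = 53200 N

D = 53200 N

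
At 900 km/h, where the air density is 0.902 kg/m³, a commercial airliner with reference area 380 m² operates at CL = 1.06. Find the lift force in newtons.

L = 1.14×10^7 N

Convert speed: v = 900 km/h ÷ 3.6 = 250 m/s.
L = ½ρv²S·CL = ½ × 0.902 × 250² × 380 × 1.06 = 1.14×10^7 N ≈ 11400 kN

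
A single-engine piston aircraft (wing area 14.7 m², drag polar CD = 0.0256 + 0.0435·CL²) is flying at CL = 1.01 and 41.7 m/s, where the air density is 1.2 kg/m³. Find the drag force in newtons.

CD = 0.0256 + 0.0435 × 1.01² = 0.06997
D = ½ρv²S·CD = ½ × 1.2 × 41.7² × 14.7 × 0.06997 = 1070 N

D = 1070 N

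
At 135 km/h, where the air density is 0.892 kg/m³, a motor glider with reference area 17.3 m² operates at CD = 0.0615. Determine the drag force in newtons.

Convert speed: v = 135 km/h ÷ 3.6 = 37.5 m/s.
D = ½ρv²S·CD = ½ × 0.892 × 37.5² × 17.3 × 0.0615 = 667 N

D = 667 N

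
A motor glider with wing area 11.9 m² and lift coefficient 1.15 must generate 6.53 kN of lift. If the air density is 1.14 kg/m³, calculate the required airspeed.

L = ½ρv²S·CL ⇒ v = √(2L/(ρ·S·CL))
v = √(2 × 6530 / (1.14 × 11.9 × 1.15)) = √837.1 = 28.9 m/s

v = 28.9 m/s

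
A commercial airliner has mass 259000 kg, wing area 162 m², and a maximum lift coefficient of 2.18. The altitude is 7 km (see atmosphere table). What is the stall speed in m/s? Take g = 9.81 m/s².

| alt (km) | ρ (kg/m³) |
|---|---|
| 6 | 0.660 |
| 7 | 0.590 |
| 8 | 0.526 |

V_stall = 156 m/s

At 7 km, from the table: ρ = 0.590 kg/m³.
Weight W = mg = 259000 × 9.81 = 2.541×10^6 N.
From L = ½ρV²S·CL,max = W: V_stall = √(2W/(ρSCL,max)) = √(2·2.541×10^6/(0.59·162·2.18))
V_stall = √24390 = 156 m/s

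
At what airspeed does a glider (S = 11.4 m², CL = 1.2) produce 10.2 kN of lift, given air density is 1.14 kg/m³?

L = ½ρv²S·CL ⇒ v = √(2L/(ρ·S·CL))
v = √(2 × 10200 / (1.14 × 11.4 × 1.2)) = √1308 = 36.2 m/s

v = 36.2 m/s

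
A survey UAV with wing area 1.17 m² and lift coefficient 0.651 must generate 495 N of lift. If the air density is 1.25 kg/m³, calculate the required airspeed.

v = 32.2 m/s

L = ½ρv²S·CL ⇒ v = √(2L/(ρ·S·CL))
v = √(2 × 495 / (1.25 × 1.17 × 0.651)) = √1040 = 32.2 m/s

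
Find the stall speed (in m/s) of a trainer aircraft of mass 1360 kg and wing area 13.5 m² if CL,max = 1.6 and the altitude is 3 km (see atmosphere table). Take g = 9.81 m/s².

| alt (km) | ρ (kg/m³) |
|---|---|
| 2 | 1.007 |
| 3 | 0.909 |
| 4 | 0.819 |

V_stall = 36.9 m/s

At 3 km, from the table: ρ = 0.909 kg/m³.
At stall, lift equals weight: L = W = m·g = 1360 × 9.81 = 13340 N.
V_stall = √(2W/(ρ·S·CL,max)) = √(2 × 13340 / (0.909 × 13.5 × 1.6))
V_stall = √1359 = 36.9 m/s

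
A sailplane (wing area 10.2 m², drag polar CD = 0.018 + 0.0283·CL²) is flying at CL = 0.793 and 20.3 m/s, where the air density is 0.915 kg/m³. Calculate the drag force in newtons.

D = 68.8 N

CD = 0.018 + 0.0283 × 0.793² = 0.0358
D = ½ρv²S·CD = ½ × 0.915 × 20.3² × 10.2 × 0.0358 = 68.8 N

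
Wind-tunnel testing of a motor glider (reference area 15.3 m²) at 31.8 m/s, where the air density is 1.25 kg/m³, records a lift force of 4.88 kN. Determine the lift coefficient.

CL = 0.505

From L = ½ρv²S·CL, rearranging gives CL = 2L/(ρv²S).
CL = 2 × 4880 / (1.25 × 31.8² × 15.3) = 0.505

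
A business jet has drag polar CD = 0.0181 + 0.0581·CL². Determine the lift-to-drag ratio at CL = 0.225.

CD = 0.0181 + 0.0581 × 0.225² = 0.02104
L/D = CL/CD = 0.225 / 0.02104 = 10.7

L/D = 10.7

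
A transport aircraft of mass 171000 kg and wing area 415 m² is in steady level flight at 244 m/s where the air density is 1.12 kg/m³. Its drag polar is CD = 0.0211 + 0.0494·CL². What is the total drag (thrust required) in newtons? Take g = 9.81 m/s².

D = 3.02×10^5 N

In steady level flight, lift balances weight: W = mg = 171000 × 9.81 = 1.6775×10^6 N.
q = ½ρv² = ½ × 1.12 × 244² = 33340 Pa.
CL = W/(q·S) = 1.6775×10^6 / (33340 × 415) = 0.1212.
CD = 0.0211 + 0.0494 × 0.1212² = 0.02183.
D = q·S·CD = 33340 × 415 × 0.02183 = 3.02×10^5 N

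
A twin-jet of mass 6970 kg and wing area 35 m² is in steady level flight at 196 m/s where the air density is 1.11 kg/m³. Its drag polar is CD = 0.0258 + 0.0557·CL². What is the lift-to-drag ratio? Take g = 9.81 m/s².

L/D = 3.49

In steady level flight, lift balances weight: W = mg = 6970 × 9.81 = 68376 N.
Dynamic pressure q = 0.5 × 1.11 × 196² = 21320 Pa.
Required CL = L/(qS) = 68376/(21320·35) = 0.09163.
CD = 0.0258 + 0.0557 × 0.09163² = 0.02627.
L/D = CL/CD = 0.09163 / 0.02627 = 3.49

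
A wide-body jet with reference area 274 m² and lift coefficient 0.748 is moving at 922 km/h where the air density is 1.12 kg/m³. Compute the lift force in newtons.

L = 7.53×10^6 N

Convert speed: v = 922 km/h ÷ 3.6 = 256.1 m/s.
L = ½ρv²S·CL = ½ × 1.12 × 256.1² × 274 × 0.748 = 7.53×10^6 N ≈ 7530 kN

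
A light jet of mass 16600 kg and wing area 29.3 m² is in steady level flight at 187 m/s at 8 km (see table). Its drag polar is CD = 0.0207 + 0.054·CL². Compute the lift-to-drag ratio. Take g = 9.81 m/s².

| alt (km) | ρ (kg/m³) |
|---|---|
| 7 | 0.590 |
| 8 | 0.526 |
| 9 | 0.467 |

At 8 km, from the table: ρ = 0.526 kg/m³.
Weight W = mg = 16600 × 9.81 = 1.6285×10^5 N; in level flight L = W.
Dynamic pressure q = 0.5 × 0.526 × 187² = 9197 Pa.
Required CL = L/(qS) = 1.6285×10^5/(9197·29.3) = 0.6043.
CD = 0.0207 + 0.054 × 0.6043² = 0.04042.
L/D = CL/CD = 0.6043 / 0.04042 = 15

L/D = 15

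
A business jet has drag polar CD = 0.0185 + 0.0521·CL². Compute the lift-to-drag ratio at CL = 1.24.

L/D = 12.6

CD = 0.0185 + 0.0521 × 1.24² = 0.09861
L/D = CL/CD = 1.24 / 0.09861 = 12.6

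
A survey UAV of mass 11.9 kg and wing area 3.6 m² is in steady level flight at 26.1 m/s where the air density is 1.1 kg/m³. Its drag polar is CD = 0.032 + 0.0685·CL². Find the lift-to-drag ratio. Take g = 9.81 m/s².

Level flight ⇒ L = W = m·g = 11.9 × 9.81 = 116.74 N.
q = ½ρv² = ½ × 1.1 × 26.1² = 374.7 Pa.
Required CL = L/(qS) = 116.74/(374.7·3.6) = 0.08655.
CD = 0.032 + 0.0685 × 0.08655² = 0.03251.
L/D = CL/CD = 0.08655 / 0.03251 = 2.66

L/D = 2.66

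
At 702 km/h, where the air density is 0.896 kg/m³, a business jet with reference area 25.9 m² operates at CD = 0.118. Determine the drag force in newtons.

Convert speed: v = 702 km/h ÷ 3.6 = 195 m/s.
Dynamic pressure q = ½ρv² = ½ × 0.896 × 195² = 17040 Pa.
D = q·S·CD = 17040 × 25.9 × 0.118 = 52100 N ≈ 52.1 kN

D = 52100 N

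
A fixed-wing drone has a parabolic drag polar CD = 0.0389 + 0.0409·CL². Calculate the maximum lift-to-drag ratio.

(L/D)max = 12.5

For CD = CD0 + K·CL², (L/D)max occurs at CL* = √(CD0/K) and equals 1/(2√(K·CD0)).
(L/D)max = 1/(2√(0.0409 × 0.0389)) = 1/(2 × 0.03989) = 12.5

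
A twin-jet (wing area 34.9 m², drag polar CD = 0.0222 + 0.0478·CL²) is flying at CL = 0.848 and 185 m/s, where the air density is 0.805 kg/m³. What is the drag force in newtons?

CD = 0.0222 + 0.0478 × 0.848² = 0.05657
D = ½ρv²S·CD = ½ × 0.805 × 185² × 34.9 × 0.05657 = 27200 N

D = 27200 N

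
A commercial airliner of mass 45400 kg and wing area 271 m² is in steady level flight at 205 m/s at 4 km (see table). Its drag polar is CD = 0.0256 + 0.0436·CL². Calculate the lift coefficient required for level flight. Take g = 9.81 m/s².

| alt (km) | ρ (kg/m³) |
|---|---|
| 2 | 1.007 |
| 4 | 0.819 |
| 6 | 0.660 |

CL = 0.0955

At 4 km, from the table: ρ = 0.819 kg/m³.
Level flight ⇒ L = W = m·g = 45400 × 9.81 = 4.4537×10^5 N.
q = ½ρv² = ½ × 0.819 × 205² = 17210 Pa.
CL = W/(q·S) = 4.4537×10^5 / (17210 × 271) = 0.0955.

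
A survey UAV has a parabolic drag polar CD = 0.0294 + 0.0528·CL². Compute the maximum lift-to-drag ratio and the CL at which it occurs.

For CD = CD0 + K·CL², (L/D)max occurs at CL* = √(CD0/K) and equals 1/(2√(K·CD0)).
(L/D)max = 1/(2√(0.0528 × 0.0294)) = 1/(2 × 0.0394) = 12.7
CL* = √(0.0294/0.0528) = 0.746

(L/D)max = 12.7, at CL = 0.746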